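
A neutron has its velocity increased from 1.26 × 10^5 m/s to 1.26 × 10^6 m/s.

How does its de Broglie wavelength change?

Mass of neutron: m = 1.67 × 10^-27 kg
The wavelength decreases by a factor of 10.

Using λ = h/(mv):

Initial wavelength: λ₁ = h/(mv₁) = 3.15 × 10^-12 m
Final wavelength: λ₂ = h/(mv₂) = 3.15 × 10^-13 m

Since λ ∝ 1/v, when velocity increases by a factor of 10, the wavelength decreases by a factor of 10.

λ₂/λ₁ = v₁/v₂ = 1/10

The wavelength decreases by a factor of 10.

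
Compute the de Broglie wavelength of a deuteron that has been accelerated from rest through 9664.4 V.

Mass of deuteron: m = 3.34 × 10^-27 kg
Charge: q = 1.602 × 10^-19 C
2.06 × 10^-13 m

When a particle is accelerated through voltage V, it gains kinetic energy KE = qV.

The de Broglie wavelength is then λ = h/√(2mqV):

λ = h/√(2mqV)
λ = (6.626 × 10^-34 J·s) / √(2 × 3.34 × 10^-27 kg × 1.602 × 10^-19 C × 9664.4 V)
λ = 2.06 × 10^-13 m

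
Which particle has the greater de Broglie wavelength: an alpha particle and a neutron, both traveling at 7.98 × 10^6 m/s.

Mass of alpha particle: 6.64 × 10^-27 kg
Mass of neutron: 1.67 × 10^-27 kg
The neutron has the longer wavelength.

Using λ = h/(mv), since both particles have the same velocity, the wavelength depends only on mass.

For alpha particle: λ₁ = h/(m₁v) = 1.25 × 10^-14 m
For neutron: λ₂ = h/(m₂v) = 4.97 × 10^-14 m

Since λ ∝ 1/m at constant velocity, the lighter particle has the longer wavelength.

The neutron has the longer de Broglie wavelength.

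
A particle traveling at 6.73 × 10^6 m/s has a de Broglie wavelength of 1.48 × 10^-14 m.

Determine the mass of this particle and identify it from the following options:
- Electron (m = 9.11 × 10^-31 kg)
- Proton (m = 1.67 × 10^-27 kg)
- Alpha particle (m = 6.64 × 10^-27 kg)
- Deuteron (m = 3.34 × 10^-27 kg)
The particle is an alpha particle.

From λ = h/(mv), solve for mass:

m = h/(λv)
m = (6.626 × 10^-34 J·s) / (1.48 × 10^-14 m × 6.73 × 10^6 m/s)
m = 6.65 × 10^-27 kg

Comparing with the listed masses, this is closest to an alpha particle.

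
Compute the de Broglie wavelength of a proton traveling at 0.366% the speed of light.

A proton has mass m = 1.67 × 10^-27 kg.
3.62 × 10^-13 m

Using the de Broglie relation λ = h/(mv):

v = 0.366% × c = 1.097 × 10^6 m/s

λ = h/(mv)
λ = (6.626 × 10^-34 J·s) / (1.67 × 10^-27 kg × 1.097 × 10^6 m/s)
λ = 3.62 × 10^-13 m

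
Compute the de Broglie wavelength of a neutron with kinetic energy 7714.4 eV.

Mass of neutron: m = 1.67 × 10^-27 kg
3.26 × 10^-13 m

Using λ = h/√(2mKE):

First convert KE to Joules: KE = 7714.4 eV = 1.236 × 10^-15 J

λ = h/√(2mKE)
λ = (6.626 × 10^-34 J·s) / √(2 × 1.67 × 10^-27 kg × 1.236 × 10^-15 J)
λ = 3.26 × 10^-13 m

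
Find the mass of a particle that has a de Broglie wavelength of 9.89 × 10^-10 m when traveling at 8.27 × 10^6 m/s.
8.10 × 10^-32 kg

From the de Broglie relation λ = h/(mv), we solve for m:

m = h/(λv)
m = (6.626 × 10^-34 J·s) / (9.89 × 10^-10 m × 8.27 × 10^6 m/s)
m = 8.10 × 10^-32 kg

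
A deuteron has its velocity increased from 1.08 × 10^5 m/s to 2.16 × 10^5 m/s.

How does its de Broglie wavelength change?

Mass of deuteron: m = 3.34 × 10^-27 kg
The wavelength decreases by a factor of 2.

Using λ = h/(mv):

Initial wavelength: λ₁ = h/(mv₁) = 1.84 × 10^-12 m
Final wavelength: λ₂ = h/(mv₂) = 9.18 × 10^-13 m

Since λ ∝ 1/v, when velocity increases by a factor of 2, the wavelength decreases by a factor of 2.

λ₂/λ₁ = v₁/v₂ = 1/2

The wavelength decreases by a factor of 2.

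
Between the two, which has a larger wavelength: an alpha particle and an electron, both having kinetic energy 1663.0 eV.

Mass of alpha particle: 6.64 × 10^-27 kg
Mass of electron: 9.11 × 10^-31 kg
The electron has the longer wavelength.

Using λ = h/√(2mKE):

For alpha particle: λ₁ = h/√(2m₁KE) = 3.52 × 10^-13 m
For electron: λ₂ = h/√(2m₂KE) = 3.01 × 10^-11 m

Since λ ∝ 1/√m at constant kinetic energy, the lighter particle has the longer wavelength.

The electron has the longer de Broglie wavelength.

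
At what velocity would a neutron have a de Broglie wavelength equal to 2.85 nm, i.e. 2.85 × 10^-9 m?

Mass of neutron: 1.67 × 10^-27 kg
1.39 × 10^2 m/s

From λ = h/(mv), solve for v:

v = h/(mλ)
v = (6.626 × 10^-34 J·s) / (1.67 × 10^-27 kg × 2.85 × 10^-9 m)
v = 1.39 × 10^2 m/s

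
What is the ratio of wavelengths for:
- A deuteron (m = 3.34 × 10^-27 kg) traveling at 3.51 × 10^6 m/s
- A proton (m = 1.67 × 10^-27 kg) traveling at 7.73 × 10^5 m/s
λ₁/λ₂ = 0.110

Using λ = h/(mv):

λ₁ = h/(m₁v₁) = 5.65 × 10^-14 m
λ₂ = h/(m₂v₂) = 5.13 × 10^-13 m

Ratio λ₁/λ₂ = (m₂v₂)/(m₁v₁)
         = (1.67 × 10^-27 kg × 7.73 × 10^5 m/s) / (3.34 × 10^-27 kg × 3.51 × 10^6 m/s)
         = 0.110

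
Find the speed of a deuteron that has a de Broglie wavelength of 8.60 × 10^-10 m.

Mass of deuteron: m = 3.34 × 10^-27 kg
2.31 × 10^2 m/s

From the de Broglie relation λ = h/(mv), we solve for v:

v = h/(mλ)
v = (6.626 × 10^-34 J·s) / (3.34 × 10^-27 kg × 8.60 × 10^-10 m)
v = 2.31 × 10^2 m/s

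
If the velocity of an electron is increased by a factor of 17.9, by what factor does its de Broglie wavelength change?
The wavelength decreases by a factor of 17.9.

From λ = h/(mv), the wavelength is inversely proportional to velocity:

λ ∝ 1/v

If v → 17.9v, then λ → λ/17.9

When velocity is increased by a factor of 17.9, the wavelength decreases by a factor of 17.9.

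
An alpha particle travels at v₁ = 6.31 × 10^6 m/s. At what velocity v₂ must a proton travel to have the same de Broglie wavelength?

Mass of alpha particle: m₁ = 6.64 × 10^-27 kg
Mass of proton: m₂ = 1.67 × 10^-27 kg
v₂ = 2.51 × 10^7 m/s

For equal de Broglie wavelengths: λ₁ = λ₂

h/(m₁v₁) = h/(m₂v₂)
m₁v₁ = m₂v₂
v₂ = v₁ · (m₁/m₂)

v₂ = 6.31 × 10^6 m/s × (6.64 × 10^-27 kg / 1.67 × 10^-27 kg)
v₂ = 2.51 × 10^7 m/s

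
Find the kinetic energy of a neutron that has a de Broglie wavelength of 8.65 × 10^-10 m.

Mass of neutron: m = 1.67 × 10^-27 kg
1.76 × 10^-22 J (or 1.10 × 10^-3 eV)

From λ = h/√(2mKE), we solve for KE:

λ² = h²/(2mKE)
KE = h²/(2mλ²)
KE = (6.626 × 10^-34 J·s)² / (2 × 1.67 × 10^-27 kg × (8.65 × 10^-10 m)²)
KE = 1.76 × 10^-22 J
KE = 1.10 × 10^-3 eV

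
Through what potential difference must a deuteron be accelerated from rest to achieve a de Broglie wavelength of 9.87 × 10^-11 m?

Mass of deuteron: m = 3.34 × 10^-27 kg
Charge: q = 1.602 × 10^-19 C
4.21 × 10^-2 V

From λ = h/√(2mqV), we solve for V:

λ² = h²/(2mqV)
V = h²/(2mqλ²)
V = (6.626 × 10^-34 J·s)² / (2 × 3.34 × 10^-27 kg × 1.602 × 10^-19 C × (9.87 × 10^-11 m)²)
V = 4.21 × 10^-2 V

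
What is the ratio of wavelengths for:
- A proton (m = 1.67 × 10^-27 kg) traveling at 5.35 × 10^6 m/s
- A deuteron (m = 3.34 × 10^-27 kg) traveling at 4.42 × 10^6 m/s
λ₁/λ₂ = 1.65

Using λ = h/(mv):

λ₁ = h/(m₁v₁) = 7.42 × 10^-14 m
λ₂ = h/(m₂v₂) = 4.49 × 10^-14 m

Ratio λ₁/λ₂ = (m₂v₂)/(m₁v₁)
         = (3.34 × 10^-27 kg × 4.42 × 10^6 m/s) / (1.67 × 10^-27 kg × 5.35 × 10^6 m/s)
         = 1.65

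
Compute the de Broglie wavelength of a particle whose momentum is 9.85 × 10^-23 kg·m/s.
6.73 × 10^-12 m

Using the de Broglie relation λ = h/p:

λ = h/p
λ = (6.626 × 10^-34 J·s) / (9.85 × 10^-23 kg·m/s)
λ = 6.73 × 10^-12 m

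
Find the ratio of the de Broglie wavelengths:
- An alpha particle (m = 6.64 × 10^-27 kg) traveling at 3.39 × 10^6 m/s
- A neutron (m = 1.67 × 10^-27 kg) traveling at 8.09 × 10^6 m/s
λ₁/λ₂ = 0.600

Using λ = h/(mv):

λ₁ = h/(m₁v₁) = 2.94 × 10^-14 m
λ₂ = h/(m₂v₂) = 4.90 × 10^-14 m

Ratio λ₁/λ₂ = (m₂v₂)/(m₁v₁)
         = (1.67 × 10^-27 kg × 8.09 × 10^6 m/s) / (6.64 × 10^-27 kg × 3.39 × 10^6 m/s)
         = 0.600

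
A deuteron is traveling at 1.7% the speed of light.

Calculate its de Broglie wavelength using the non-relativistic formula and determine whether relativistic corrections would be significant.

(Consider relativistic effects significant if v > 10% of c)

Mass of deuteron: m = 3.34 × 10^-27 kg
No, relativistic corrections are not needed.

Using the non-relativistic de Broglie formula λ = h/(mv):

v = 1.7% × c = 5.096 × 10^6 m/s

λ = h/(mv)
λ = (6.626 × 10^-34 J·s) / (3.34 × 10^-27 kg × 5.096 × 10^6 m/s)
λ = 3.89 × 10^-14 m

Since v = 1.7% of c < 10% of c, relativistic corrections are NOT significant and this non-relativistic result is a good approximation.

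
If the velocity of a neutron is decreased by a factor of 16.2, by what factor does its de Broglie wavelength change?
The wavelength increases by a factor of 16.2.

From λ = h/(mv), the wavelength is inversely proportional to velocity:

λ ∝ 1/v

If v → v/16.2, then λ → 16.2λ

When velocity is decreased by a factor of 16.2, the wavelength increases by a factor of 16.2.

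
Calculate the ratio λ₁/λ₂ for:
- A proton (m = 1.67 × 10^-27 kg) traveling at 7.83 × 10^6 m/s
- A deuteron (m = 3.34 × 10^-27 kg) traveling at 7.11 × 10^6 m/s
λ₁/λ₂ = 1.82

Using λ = h/(mv):

λ₁ = h/(m₁v₁) = 5.07 × 10^-14 m
λ₂ = h/(m₂v₂) = 2.79 × 10^-14 m

Ratio λ₁/λ₂ = (m₂v₂)/(m₁v₁)
         = (3.34 × 10^-27 kg × 7.11 × 10^6 m/s) / (1.67 × 10^-27 kg × 7.83 × 10^6 m/s)
         = 1.82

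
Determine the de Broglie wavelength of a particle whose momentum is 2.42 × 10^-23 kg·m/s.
2.74 × 10^-11 m

Using the de Broglie relation λ = h/p:

λ = h/p
λ = (6.626 × 10^-34 J·s) / (2.42 × 10^-23 kg·m/s)
λ = 2.74 × 10^-11 m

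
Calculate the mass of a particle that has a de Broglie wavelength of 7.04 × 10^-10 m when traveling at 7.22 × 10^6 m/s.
1.30 × 10^-31 kg

From the de Broglie relation λ = h/(mv), we solve for m:

m = h/(λv)
m = (6.626 × 10^-34 J·s) / (7.04 × 10^-10 m × 7.22 × 10^6 m/s)
m = 1.30 × 10^-31 kg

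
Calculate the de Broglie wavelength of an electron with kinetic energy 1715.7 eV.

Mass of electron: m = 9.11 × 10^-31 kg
2.96 × 10^-11 m

Using λ = h/√(2mKE):

First convert KE to Joules: KE = 1715.7 eV = 2.749 × 10^-16 J

λ = h/√(2mKE)
λ = (6.626 × 10^-34 J·s) / √(2 × 9.11 × 10^-31 kg × 2.749 × 10^-16 J)
λ = 2.96 × 10^-11 m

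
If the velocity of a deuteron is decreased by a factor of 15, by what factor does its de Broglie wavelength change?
The wavelength increases by a factor of 15.

From λ = h/(mv), the wavelength is inversely proportional to velocity:

λ ∝ 1/v

If v → v/15, then λ → 15λ

When velocity is decreased by a factor of 15, the wavelength increases by a factor of 15.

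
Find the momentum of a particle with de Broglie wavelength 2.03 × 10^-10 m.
3.26 × 10^-24 kg·m/s

From the de Broglie relation λ = h/p, we solve for p:

p = h/λ
p = (6.626 × 10^-34 J·s) / (2.03 × 10^-10 m)
p = 3.26 × 10^-24 kg·m/s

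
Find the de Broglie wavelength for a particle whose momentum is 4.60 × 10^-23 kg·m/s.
1.44 × 10^-11 m

Using the de Broglie relation λ = h/p:

λ = h/p
λ = (6.626 × 10^-34 J·s) / (4.60 × 10^-23 kg·m/s)
λ = 1.44 × 10^-11 m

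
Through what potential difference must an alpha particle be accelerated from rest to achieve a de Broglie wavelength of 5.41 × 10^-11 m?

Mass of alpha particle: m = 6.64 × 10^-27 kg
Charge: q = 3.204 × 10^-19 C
3.53 × 10^-2 V

From λ = h/√(2mqV), we solve for V:

λ² = h²/(2mqV)
V = h²/(2mqλ²)
V = (6.626 × 10^-34 J·s)² / (2 × 6.64 × 10^-27 kg × 3.204 × 10^-19 C × (5.41 × 10^-11 m)²)
V = 3.53 × 10^-2 V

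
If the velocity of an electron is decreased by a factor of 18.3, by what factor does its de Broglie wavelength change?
The wavelength increases by a factor of 18.3.

From λ = h/(mv), the wavelength is inversely proportional to velocity:

λ ∝ 1/v

If v → v/18.3, then λ → 18.3λ

When velocity is decreased by a factor of 18.3, the wavelength increases by a factor of 18.3.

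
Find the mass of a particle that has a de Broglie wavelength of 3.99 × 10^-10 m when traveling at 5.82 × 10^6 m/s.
2.85 × 10^-31 kg

From the de Broglie relation λ = h/(mv), we solve for m:

m = h/(λv)
m = (6.626 × 10^-34 J·s) / (3.99 × 10^-10 m × 5.82 × 10^6 m/s)
m = 2.85 × 10^-31 kg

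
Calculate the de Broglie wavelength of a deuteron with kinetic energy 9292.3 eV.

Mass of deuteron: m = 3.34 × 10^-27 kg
2.10 × 10^-13 m

Using λ = h/√(2mKE):

First convert KE to Joules: KE = 9292.3 eV = 1.489 × 10^-15 J

λ = h/√(2mKE)
λ = (6.626 × 10^-34 J·s) / √(2 × 3.34 × 10^-27 kg × 1.489 × 10^-15 J)
λ = 2.10 × 10^-13 m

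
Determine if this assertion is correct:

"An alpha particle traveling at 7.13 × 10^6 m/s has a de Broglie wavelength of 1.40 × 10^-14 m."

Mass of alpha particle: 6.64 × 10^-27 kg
True

The claim is correct.

Using λ = h/(mv):
λ = (6.626 × 10^-34 J·s) / (6.64 × 10^-27 kg × 7.13 × 10^6 m/s)
λ = 1.40 × 10^-14 m

This matches the claimed value.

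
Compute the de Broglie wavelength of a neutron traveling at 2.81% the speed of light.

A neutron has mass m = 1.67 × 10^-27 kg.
4.71 × 10^-14 m

Using the de Broglie relation λ = h/(mv):

v = 2.81% × c = 8.424 × 10^6 m/s

λ = h/(mv)
λ = (6.626 × 10^-34 J·s) / (1.67 × 10^-27 kg × 8.424 × 10^6 m/s)
λ = 4.71 × 10^-14 m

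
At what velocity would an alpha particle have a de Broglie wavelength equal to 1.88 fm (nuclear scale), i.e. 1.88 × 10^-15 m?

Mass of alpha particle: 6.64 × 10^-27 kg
5.31 × 10^7 m/s

From λ = h/(mv), solve for v:

v = h/(mλ)
v = (6.626 × 10^-34 J·s) / (6.64 × 10^-27 kg × 1.88 × 10^-15 m)
v = 5.31 × 10^7 m/s

Note: This velocity is 17.7% of the speed of light, so relativistic corrections would be needed for a more accurate calculation.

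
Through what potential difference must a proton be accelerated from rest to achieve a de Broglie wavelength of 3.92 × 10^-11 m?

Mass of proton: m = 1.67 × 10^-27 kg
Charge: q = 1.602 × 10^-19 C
5.34 × 10^-1 V

From λ = h/√(2mqV), we solve for V:

λ² = h²/(2mqV)
V = h²/(2mqλ²)
V = (6.626 × 10^-34 J·s)² / (2 × 1.67 × 10^-27 kg × 1.602 × 10^-19 C × (3.92 × 10^-11 m)²)
V = 5.34 × 10^-1 V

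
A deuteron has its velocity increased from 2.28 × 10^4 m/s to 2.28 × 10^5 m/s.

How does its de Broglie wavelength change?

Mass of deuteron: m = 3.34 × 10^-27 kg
The wavelength decreases by a factor of 10.

Using λ = h/(mv):

Initial wavelength: λ₁ = h/(mv₁) = 8.70 × 10^-12 m
Final wavelength: λ₂ = h/(mv₂) = 8.70 × 10^-13 m

Since λ ∝ 1/v, when velocity increases by a factor of 10, the wavelength decreases by a factor of 10.

λ₂/λ₁ = v₁/v₂ = 1/10

The wavelength decreases by a factor of 10.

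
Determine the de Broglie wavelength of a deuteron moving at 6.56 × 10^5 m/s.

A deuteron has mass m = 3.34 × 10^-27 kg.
3.02 × 10^-13 m

Using the de Broglie relation λ = h/(mv):

λ = h/(mv)
λ = (6.626 × 10^-34 J·s) / (3.34 × 10^-27 kg × 6.56 × 10^5 m/s)
λ = 3.02 × 10^-13 m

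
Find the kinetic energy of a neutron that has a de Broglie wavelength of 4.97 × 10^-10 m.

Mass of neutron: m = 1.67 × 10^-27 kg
5.32 × 10^-22 J (or 3.32 × 10^-3 eV)

From λ = h/√(2mKE), we solve for KE:

λ² = h²/(2mKE)
KE = h²/(2mλ²)
KE = (6.626 × 10^-34 J·s)² / (2 × 1.67 × 10^-27 kg × (4.97 × 10^-10 m)²)
KE = 5.32 × 10^-22 J
KE = 3.32 × 10^-3 eV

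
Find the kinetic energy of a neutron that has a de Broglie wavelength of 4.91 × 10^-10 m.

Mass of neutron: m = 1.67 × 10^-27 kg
5.45 × 10^-22 J (or 3.40 × 10^-3 eV)

From λ = h/√(2mKE), we solve for KE:

λ² = h²/(2mKE)
KE = h²/(2mλ²)
KE = (6.626 × 10^-34 J·s)² / (2 × 1.67 × 10^-27 kg × (4.91 × 10^-10 m)²)
KE = 5.45 × 10^-22 J
KE = 3.40 × 10^-3 eV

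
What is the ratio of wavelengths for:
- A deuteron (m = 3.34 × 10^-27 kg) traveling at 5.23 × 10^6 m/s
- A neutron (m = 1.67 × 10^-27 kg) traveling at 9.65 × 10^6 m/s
λ₁/λ₂ = 0.923

Using λ = h/(mv):

λ₁ = h/(m₁v₁) = 3.79 × 10^-14 m
λ₂ = h/(m₂v₂) = 4.11 × 10^-14 m

Ratio λ₁/λ₂ = (m₂v₂)/(m₁v₁)
         = (1.67 × 10^-27 kg × 9.65 × 10^6 m/s) / (3.34 × 10^-27 kg × 5.23 × 10^6 m/s)
         = 0.923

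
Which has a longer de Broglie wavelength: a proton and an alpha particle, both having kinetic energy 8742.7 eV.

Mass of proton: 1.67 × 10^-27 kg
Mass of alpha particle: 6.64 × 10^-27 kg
The proton has the longer wavelength.

Using λ = h/√(2mKE):

For proton: λ₁ = h/√(2m₁KE) = 3.06 × 10^-13 m
For alpha particle: λ₂ = h/√(2m₂KE) = 1.54 × 10^-13 m

Since λ ∝ 1/√m at constant kinetic energy, the lighter particle has the longer wavelength.

The proton has the longer de Broglie wavelength.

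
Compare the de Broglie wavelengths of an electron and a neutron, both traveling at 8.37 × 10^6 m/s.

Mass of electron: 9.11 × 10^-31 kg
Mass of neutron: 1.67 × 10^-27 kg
The electron has the longer wavelength.

Using λ = h/(mv), since both particles have the same velocity, the wavelength depends only on mass.

For electron: λ₁ = h/(m₁v) = 8.69 × 10^-11 m
For neutron: λ₂ = h/(m₂v) = 4.74 × 10^-14 m

Since λ ∝ 1/m at constant velocity, the lighter particle has the longer wavelength.

The electron has the longer de Broglie wavelength.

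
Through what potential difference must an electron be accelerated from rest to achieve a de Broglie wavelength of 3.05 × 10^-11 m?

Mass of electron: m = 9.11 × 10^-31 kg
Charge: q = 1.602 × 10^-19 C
1.62 × 10^3 V

From λ = h/√(2mqV), we solve for V:

λ² = h²/(2mqV)
V = h²/(2mqλ²)
V = (6.626 × 10^-34 J·s)² / (2 × 9.11 × 10^-31 kg × 1.602 × 10^-19 C × (3.05 × 10^-11 m)²)
V = 1.62 × 10^3 V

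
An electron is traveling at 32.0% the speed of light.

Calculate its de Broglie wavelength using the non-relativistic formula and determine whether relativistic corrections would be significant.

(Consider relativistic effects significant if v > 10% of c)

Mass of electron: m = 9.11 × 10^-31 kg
Yes, relativistic corrections are needed.

Using the non-relativistic de Broglie formula λ = h/(mv):

v = 32.0% × c = 9.593 × 10^7 m/s

λ = h/(mv)
λ = (6.626 × 10^-34 J·s) / (9.11 × 10^-31 kg × 9.593 × 10^7 m/s)
λ = 7.58 × 10^-12 m

Since v = 32.0% of c > 10% of c, relativistic corrections ARE significant and the actual wavelength would differ from this non-relativistic estimate.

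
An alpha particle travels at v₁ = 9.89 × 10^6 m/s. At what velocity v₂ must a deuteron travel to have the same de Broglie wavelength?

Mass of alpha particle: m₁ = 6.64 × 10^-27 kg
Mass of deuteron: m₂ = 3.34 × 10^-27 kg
v₂ = 1.97 × 10^7 m/s

For equal de Broglie wavelengths: λ₁ = λ₂

h/(m₁v₁) = h/(m₂v₂)
m₁v₁ = m₂v₂
v₂ = v₁ · (m₁/m₂)

v₂ = 9.89 × 10^6 m/s × (6.64 × 10^-27 kg / 3.34 × 10^-27 kg)
v₂ = 1.97 × 10^7 m/s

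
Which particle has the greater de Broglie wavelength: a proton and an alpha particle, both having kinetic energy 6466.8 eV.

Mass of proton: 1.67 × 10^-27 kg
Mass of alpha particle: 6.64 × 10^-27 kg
The proton has the longer wavelength.

Using λ = h/√(2mKE):

For proton: λ₁ = h/√(2m₁KE) = 3.56 × 10^-13 m
For alpha particle: λ₂ = h/√(2m₂KE) = 1.79 × 10^-13 m

Since λ ∝ 1/√m at constant kinetic energy, the lighter particle has the longer wavelength.

The proton has the longer de Broglie wavelength.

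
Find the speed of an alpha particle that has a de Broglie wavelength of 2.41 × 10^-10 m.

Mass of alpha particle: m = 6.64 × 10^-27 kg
4.14 × 10^2 m/s

From the de Broglie relation λ = h/(mv), we solve for v:

v = h/(mλ)
v = (6.626 × 10^-34 J·s) / (6.64 × 10^-27 kg × 2.41 × 10^-10 m)
v = 4.14 × 10^2 m/s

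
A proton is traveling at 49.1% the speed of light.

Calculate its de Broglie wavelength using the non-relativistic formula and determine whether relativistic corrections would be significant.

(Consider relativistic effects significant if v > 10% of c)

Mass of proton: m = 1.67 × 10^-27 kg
Yes, relativistic corrections are needed.

Using the non-relativistic de Broglie formula λ = h/(mv):

v = 49.1% × c = 1.472 × 10^8 m/s

λ = h/(mv)
λ = (6.626 × 10^-34 J·s) / (1.67 × 10^-27 kg × 1.472 × 10^8 m/s)
λ = 2.70 × 10^-15 m

Since v = 49.1% of c > 10% of c, relativistic corrections ARE significant and the actual wavelength would differ from this non-relativistic estimate.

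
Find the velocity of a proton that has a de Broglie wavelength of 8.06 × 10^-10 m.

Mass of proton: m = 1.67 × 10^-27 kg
4.92 × 10^2 m/s

From the de Broglie relation λ = h/(mv), we solve for v:

v = h/(mλ)
v = (6.626 × 10^-34 J·s) / (1.67 × 10^-27 kg × 8.06 × 10^-10 m)
v = 4.92 × 10^2 m/s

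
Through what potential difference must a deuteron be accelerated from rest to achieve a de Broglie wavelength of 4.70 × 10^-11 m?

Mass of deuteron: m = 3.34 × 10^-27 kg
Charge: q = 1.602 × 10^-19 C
1.86 × 10^-1 V

From λ = h/√(2mqV), we solve for V:

λ² = h²/(2mqV)
V = h²/(2mqλ²)
V = (6.626 × 10^-34 J·s)² / (2 × 3.34 × 10^-27 kg × 1.602 × 10^-19 C × (4.70 × 10^-11 m)²)
V = 1.86 × 10^-1 V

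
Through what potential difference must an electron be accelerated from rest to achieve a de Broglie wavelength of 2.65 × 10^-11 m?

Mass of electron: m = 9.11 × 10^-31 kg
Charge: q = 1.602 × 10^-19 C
2.14 × 10^3 V

From λ = h/√(2mqV), we solve for V:

λ² = h²/(2mqV)
V = h²/(2mqλ²)
V = (6.626 × 10^-34 J·s)² / (2 × 9.11 × 10^-31 kg × 1.602 × 10^-19 C × (2.65 × 10^-11 m)²)
V = 2.14 × 10^3 V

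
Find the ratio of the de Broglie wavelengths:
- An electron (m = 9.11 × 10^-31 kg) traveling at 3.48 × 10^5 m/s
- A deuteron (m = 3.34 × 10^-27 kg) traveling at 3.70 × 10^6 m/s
λ₁/λ₂ = 3.90 × 10^4

Using λ = h/(mv):

λ₁ = h/(m₁v₁) = 2.09 × 10^-9 m
λ₂ = h/(m₂v₂) = 5.36 × 10^-14 m

Ratio λ₁/λ₂ = (m₂v₂)/(m₁v₁)
         = (3.34 × 10^-27 kg × 3.70 × 10^6 m/s) / (9.11 × 10^-31 kg × 3.48 × 10^5 m/s)
         = 3.90 × 10^4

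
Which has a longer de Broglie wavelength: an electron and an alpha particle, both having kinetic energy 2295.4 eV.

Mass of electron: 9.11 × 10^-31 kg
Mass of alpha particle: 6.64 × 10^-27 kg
The electron has the longer wavelength.

Using λ = h/√(2mKE):

For electron: λ₁ = h/√(2m₁KE) = 2.56 × 10^-11 m
For alpha particle: λ₂ = h/√(2m₂KE) = 3.00 × 10^-13 m

Since λ ∝ 1/√m at constant kinetic energy, the lighter particle has the longer wavelength.

The electron has the longer de Broglie wavelength.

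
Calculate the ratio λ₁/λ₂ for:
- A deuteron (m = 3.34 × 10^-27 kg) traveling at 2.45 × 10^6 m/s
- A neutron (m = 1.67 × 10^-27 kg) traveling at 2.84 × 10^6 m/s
λ₁/λ₂ = 0.580

Using λ = h/(mv):

λ₁ = h/(m₁v₁) = 8.10 × 10^-14 m
λ₂ = h/(m₂v₂) = 1.40 × 10^-13 m

Ratio λ₁/λ₂ = (m₂v₂)/(m₁v₁)
         = (1.67 × 10^-27 kg × 2.84 × 10^6 m/s) / (3.34 × 10^-27 kg × 2.45 × 10^6 m/s)
         = 0.580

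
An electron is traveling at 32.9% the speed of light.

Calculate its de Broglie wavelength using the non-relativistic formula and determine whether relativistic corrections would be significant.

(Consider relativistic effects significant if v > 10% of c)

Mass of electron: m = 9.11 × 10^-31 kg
Yes, relativistic corrections are needed.

Using the non-relativistic de Broglie formula λ = h/(mv):

v = 32.9% × c = 9.863 × 10^7 m/s

λ = h/(mv)
λ = (6.626 × 10^-34 J·s) / (9.11 × 10^-31 kg × 9.863 × 10^7 m/s)
λ = 7.37 × 10^-12 m

Since v = 32.9% of c > 10% of c, relativistic corrections ARE significant and the actual wavelength would differ from this non-relativistic estimate.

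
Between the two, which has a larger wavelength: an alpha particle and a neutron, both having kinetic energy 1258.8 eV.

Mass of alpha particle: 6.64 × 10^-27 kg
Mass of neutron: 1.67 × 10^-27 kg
The neutron has the longer wavelength.

Using λ = h/√(2mKE):

For alpha particle: λ₁ = h/√(2m₁KE) = 4.05 × 10^-13 m
For neutron: λ₂ = h/√(2m₂KE) = 8.07 × 10^-13 m

Since λ ∝ 1/√m at constant kinetic energy, the lighter particle has the longer wavelength.

The neutron has the longer de Broglie wavelength.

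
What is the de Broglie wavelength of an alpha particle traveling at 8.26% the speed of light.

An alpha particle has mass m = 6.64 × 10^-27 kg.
4.03 × 10^-15 m

Using the de Broglie relation λ = h/(mv):

v = 8.26% × c = 2.476 × 10^7 m/s

λ = h/(mv)
λ = (6.626 × 10^-34 J·s) / (6.64 × 10^-27 kg × 2.476 × 10^7 m/s)
λ = 4.03 × 10^-15 m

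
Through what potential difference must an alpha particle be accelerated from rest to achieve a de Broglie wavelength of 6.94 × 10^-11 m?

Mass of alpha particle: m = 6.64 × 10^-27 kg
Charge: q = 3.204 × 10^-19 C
2.14 × 10^-2 V

From λ = h/√(2mqV), we solve for V:

λ² = h²/(2mqV)
V = h²/(2mqλ²)
V = (6.626 × 10^-34 J·s)² / (2 × 6.64 × 10^-27 kg × 3.204 × 10^-19 C × (6.94 × 10^-11 m)²)
V = 2.14 × 10^-2 V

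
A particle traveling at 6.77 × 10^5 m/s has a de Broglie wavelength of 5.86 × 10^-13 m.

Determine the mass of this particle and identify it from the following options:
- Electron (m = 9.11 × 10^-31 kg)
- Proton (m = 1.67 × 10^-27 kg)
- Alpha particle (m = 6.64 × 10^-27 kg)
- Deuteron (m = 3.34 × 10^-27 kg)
The particle is a proton.

From λ = h/(mv), solve for mass:

m = h/(λv)
m = (6.626 × 10^-34 J·s) / (5.86 × 10^-13 m × 6.77 × 10^5 m/s)
m = 1.67 × 10^-27 kg

Comparing with the listed masses, this is closest to a proton.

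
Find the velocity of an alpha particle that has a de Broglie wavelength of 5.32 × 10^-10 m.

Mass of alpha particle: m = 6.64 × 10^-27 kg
1.88 × 10^2 m/s

From the de Broglie relation λ = h/(mv), we solve for v:

v = h/(mλ)
v = (6.626 × 10^-34 J·s) / (6.64 × 10^-27 kg × 5.32 × 10^-10 m)
v = 1.88 × 10^2 m/s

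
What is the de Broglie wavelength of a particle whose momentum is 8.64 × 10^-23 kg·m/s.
7.67 × 10^-12 m

Using the de Broglie relation λ = h/p:

λ = h/p
λ = (6.626 × 10^-34 J·s) / (8.64 × 10^-23 kg·m/s)
λ = 7.67 × 10^-12 m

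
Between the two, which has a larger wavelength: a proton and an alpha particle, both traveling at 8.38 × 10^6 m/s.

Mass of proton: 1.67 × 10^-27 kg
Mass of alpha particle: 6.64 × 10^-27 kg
The proton has the longer wavelength.

Using λ = h/(mv), since both particles have the same velocity, the wavelength depends only on mass.

For proton: λ₁ = h/(m₁v) = 4.73 × 10^-14 m
For alpha particle: λ₂ = h/(m₂v) = 1.19 × 10^-14 m

Since λ ∝ 1/m at constant velocity, the lighter particle has the longer wavelength.

The proton has the longer de Broglie wavelength.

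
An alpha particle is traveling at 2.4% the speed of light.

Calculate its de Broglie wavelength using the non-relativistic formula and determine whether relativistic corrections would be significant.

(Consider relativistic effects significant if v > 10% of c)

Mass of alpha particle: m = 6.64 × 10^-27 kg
No, relativistic corrections are not needed.

Using the non-relativistic de Broglie formula λ = h/(mv):

v = 2.4% × c = 7.195 × 10^6 m/s

λ = h/(mv)
λ = (6.626 × 10^-34 J·s) / (6.64 × 10^-27 kg × 7.195 × 10^6 m/s)
λ = 1.39 × 10^-14 m

Since v = 2.4% of c < 10% of c, relativistic corrections are NOT significant and this non-relativistic result is a good approximation.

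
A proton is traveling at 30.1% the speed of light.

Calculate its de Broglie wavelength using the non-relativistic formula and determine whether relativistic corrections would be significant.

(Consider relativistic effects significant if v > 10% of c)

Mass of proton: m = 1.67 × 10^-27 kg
Yes, relativistic corrections are needed.

Using the non-relativistic de Broglie formula λ = h/(mv):

v = 30.1% × c = 9.024 × 10^7 m/s

λ = h/(mv)
λ = (6.626 × 10^-34 J·s) / (1.67 × 10^-27 kg × 9.024 × 10^7 m/s)
λ = 4.40 × 10^-15 m

Since v = 30.1% of c > 10% of c, relativistic corrections ARE significant and the actual wavelength would differ from this non-relativistic estimate.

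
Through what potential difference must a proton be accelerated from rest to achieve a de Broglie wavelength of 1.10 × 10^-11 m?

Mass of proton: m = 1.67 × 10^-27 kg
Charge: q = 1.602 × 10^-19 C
6.78 V

From λ = h/√(2mqV), we solve for V:

λ² = h²/(2mqV)
V = h²/(2mqλ²)
V = (6.626 × 10^-34 J·s)² / (2 × 1.67 × 10^-27 kg × 1.602 × 10^-19 C × (1.10 × 10^-11 m)²)
V = 6.78 V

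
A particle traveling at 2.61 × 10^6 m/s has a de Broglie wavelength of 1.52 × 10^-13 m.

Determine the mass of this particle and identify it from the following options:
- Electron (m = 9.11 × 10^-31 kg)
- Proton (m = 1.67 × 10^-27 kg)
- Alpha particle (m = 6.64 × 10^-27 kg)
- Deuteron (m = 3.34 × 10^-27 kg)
The particle is a proton.

From λ = h/(mv), solve for mass:

m = h/(λv)
m = (6.626 × 10^-34 J·s) / (1.52 × 10^-13 m × 2.61 × 10^6 m/s)
m = 1.67 × 10^-27 kg

Comparing with the listed masses, this is closest to a proton.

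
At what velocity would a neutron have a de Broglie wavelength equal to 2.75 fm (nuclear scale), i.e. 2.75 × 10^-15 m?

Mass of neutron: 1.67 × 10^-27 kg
1.44 × 10^8 m/s

From λ = h/(mv), solve for v:

v = h/(mλ)
v = (6.626 × 10^-34 J·s) / (1.67 × 10^-27 kg × 2.75 × 10^-15 m)
v = 1.44 × 10^8 m/s

Note: This velocity is 48.1% of the speed of light, so relativistic corrections would be needed for a more accurate calculation.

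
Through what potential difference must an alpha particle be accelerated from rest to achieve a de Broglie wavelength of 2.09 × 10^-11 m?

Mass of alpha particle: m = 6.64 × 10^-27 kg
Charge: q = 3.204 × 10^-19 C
2.36 × 10^-1 V

From λ = h/√(2mqV), we solve for V:

λ² = h²/(2mqV)
V = h²/(2mqλ²)
V = (6.626 × 10^-34 J·s)² / (2 × 6.64 × 10^-27 kg × 3.204 × 10^-19 C × (2.09 × 10^-11 m)²)
V = 2.36 × 10^-1 V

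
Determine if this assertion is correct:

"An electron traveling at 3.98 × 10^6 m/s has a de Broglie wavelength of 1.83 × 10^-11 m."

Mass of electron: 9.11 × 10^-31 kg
False

The claim is incorrect.

Using λ = h/(mv):
λ = (6.626 × 10^-34 J·s) / (9.11 × 10^-31 kg × 3.98 × 10^6 m/s)
λ = 1.83 × 10^-10 m

The actual wavelength differs from the claimed 1.83 × 10^-11 m.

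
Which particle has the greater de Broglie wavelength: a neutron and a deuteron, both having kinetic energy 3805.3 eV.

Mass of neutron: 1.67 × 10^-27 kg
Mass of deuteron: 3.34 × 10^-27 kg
The neutron has the longer wavelength.

Using λ = h/√(2mKE):

For neutron: λ₁ = h/√(2m₁KE) = 4.64 × 10^-13 m
For deuteron: λ₂ = h/√(2m₂KE) = 3.28 × 10^-13 m

Since λ ∝ 1/√m at constant kinetic energy, the lighter particle has the longer wavelength.

The neutron has the longer de Broglie wavelength.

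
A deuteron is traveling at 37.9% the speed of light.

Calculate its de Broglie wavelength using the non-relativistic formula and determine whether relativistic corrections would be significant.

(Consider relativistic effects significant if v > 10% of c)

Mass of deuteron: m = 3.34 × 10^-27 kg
Yes, relativistic corrections are needed.

Using the non-relativistic de Broglie formula λ = h/(mv):

v = 37.9% × c = 1.136 × 10^8 m/s

λ = h/(mv)
λ = (6.626 × 10^-34 J·s) / (3.34 × 10^-27 kg × 1.136 × 10^8 m/s)
λ = 1.75 × 10^-15 m

Since v = 37.9% of c > 10% of c, relativistic corrections ARE significant and the actual wavelength would differ from this non-relativistic estimate.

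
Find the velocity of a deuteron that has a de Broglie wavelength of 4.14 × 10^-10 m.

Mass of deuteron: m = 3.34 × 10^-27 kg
4.79 × 10^2 m/s

From the de Broglie relation λ = h/(mv), we solve for v:

v = h/(mλ)
v = (6.626 × 10^-34 J·s) / (3.34 × 10^-27 kg × 4.14 × 10^-10 m)
v = 4.79 × 10^2 m/s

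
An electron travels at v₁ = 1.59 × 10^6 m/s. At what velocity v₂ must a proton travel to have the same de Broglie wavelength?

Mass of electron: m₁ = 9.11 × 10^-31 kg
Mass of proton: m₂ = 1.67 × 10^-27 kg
v₂ = 8.67 × 10^2 m/s

For equal de Broglie wavelengths: λ₁ = λ₂

h/(m₁v₁) = h/(m₂v₂)
m₁v₁ = m₂v₂
v₂ = v₁ · (m₁/m₂)

v₂ = 1.59 × 10^6 m/s × (9.11 × 10^-31 kg / 1.67 × 10^-27 kg)
v₂ = 8.67 × 10^2 m/s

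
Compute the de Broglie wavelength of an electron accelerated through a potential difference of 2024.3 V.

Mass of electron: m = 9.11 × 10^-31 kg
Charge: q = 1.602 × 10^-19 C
2.73 × 10^-11 m

When a particle is accelerated through voltage V, it gains kinetic energy KE = qV.

The de Broglie wavelength is then λ = h/√(2mqV):

λ = h/√(2mqV)
λ = (6.626 × 10^-34 J·s) / √(2 × 9.11 × 10^-31 kg × 1.602 × 10^-19 C × 2024.3 V)
λ = 2.73 × 10^-11 m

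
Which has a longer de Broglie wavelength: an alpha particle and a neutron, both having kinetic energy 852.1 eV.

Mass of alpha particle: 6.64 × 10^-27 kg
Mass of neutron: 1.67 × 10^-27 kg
The neutron has the longer wavelength.

Using λ = h/√(2mKE):

For alpha particle: λ₁ = h/√(2m₁KE) = 4.92 × 10^-13 m
For neutron: λ₂ = h/√(2m₂KE) = 9.81 × 10^-13 m

Since λ ∝ 1/√m at constant kinetic energy, the lighter particle has the longer wavelength.

The neutron has the longer de Broglie wavelength.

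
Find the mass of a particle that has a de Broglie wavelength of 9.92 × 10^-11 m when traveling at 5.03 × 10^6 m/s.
1.33 × 10^-30 kg

From the de Broglie relation λ = h/(mv), we solve for m:

m = h/(λv)
m = (6.626 × 10^-34 J·s) / (9.92 × 10^-11 m × 5.03 × 10^6 m/s)
m = 1.33 × 10^-30 kg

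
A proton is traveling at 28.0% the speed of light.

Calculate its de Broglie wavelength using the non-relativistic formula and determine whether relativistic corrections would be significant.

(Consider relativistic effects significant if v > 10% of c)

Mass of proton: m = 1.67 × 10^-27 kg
Yes, relativistic corrections are needed.

Using the non-relativistic de Broglie formula λ = h/(mv):

v = 28.0% × c = 8.394 × 10^7 m/s

λ = h/(mv)
λ = (6.626 × 10^-34 J·s) / (1.67 × 10^-27 kg × 8.394 × 10^7 m/s)
λ = 4.73 × 10^-15 m

Since v = 28.0% of c > 10% of c, relativistic corrections ARE significant and the actual wavelength would differ from this non-relativistic estimate.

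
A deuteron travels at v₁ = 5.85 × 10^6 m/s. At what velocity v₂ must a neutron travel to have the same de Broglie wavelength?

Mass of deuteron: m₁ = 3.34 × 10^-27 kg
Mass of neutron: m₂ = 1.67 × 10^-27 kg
v₂ = 1.17 × 10^7 m/s

For equal de Broglie wavelengths: λ₁ = λ₂

h/(m₁v₁) = h/(m₂v₂)
m₁v₁ = m₂v₂
v₂ = v₁ · (m₁/m₂)

v₂ = 5.85 × 10^6 m/s × (3.34 × 10^-27 kg / 1.67 × 10^-27 kg)
v₂ = 1.17 × 10^7 m/s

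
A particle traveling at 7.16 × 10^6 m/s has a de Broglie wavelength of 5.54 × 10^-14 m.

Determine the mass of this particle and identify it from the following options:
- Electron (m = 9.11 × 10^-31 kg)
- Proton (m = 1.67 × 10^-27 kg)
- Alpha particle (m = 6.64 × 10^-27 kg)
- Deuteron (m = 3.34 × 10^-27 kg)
The particle is a proton.

From λ = h/(mv), solve for mass:

m = h/(λv)
m = (6.626 × 10^-34 J·s) / (5.54 × 10^-14 m × 7.16 × 10^6 m/s)
m = 1.67 × 10^-27 kg

Comparing with the listed masses, this is closest to a proton.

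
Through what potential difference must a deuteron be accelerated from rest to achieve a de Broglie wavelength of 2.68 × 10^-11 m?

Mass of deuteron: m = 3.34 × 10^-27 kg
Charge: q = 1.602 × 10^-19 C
5.71 × 10^-1 V

From λ = h/√(2mqV), we solve for V:

λ² = h²/(2mqV)
V = h²/(2mqλ²)
V = (6.626 × 10^-34 J·s)² / (2 × 3.34 × 10^-27 kg × 1.602 × 10^-19 C × (2.68 × 10^-11 m)²)
V = 5.71 × 10^-1 V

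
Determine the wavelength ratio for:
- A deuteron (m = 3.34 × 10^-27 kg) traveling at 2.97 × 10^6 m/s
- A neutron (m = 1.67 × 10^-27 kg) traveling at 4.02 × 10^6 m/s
λ₁/λ₂ = 0.677

Using λ = h/(mv):

λ₁ = h/(m₁v₁) = 6.68 × 10^-14 m
λ₂ = h/(m₂v₂) = 9.87 × 10^-14 m

Ratio λ₁/λ₂ = (m₂v₂)/(m₁v₁)
         = (1.67 × 10^-27 kg × 4.02 × 10^6 m/s) / (3.34 × 10^-27 kg × 2.97 × 10^6 m/s)
         = 0.677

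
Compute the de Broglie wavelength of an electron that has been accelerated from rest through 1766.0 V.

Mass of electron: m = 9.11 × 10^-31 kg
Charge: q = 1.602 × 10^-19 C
2.92 × 10^-11 m

When a particle is accelerated through voltage V, it gains kinetic energy KE = qV.

The de Broglie wavelength is then λ = h/√(2mqV):

λ = h/√(2mqV)
λ = (6.626 × 10^-34 J·s) / √(2 × 9.11 × 10^-31 kg × 1.602 × 10^-19 C × 1766.0 V)
λ = 2.92 × 10^-11 m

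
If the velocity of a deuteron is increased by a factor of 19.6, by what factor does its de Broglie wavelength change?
The wavelength decreases by a factor of 19.6.

From λ = h/(mv), the wavelength is inversely proportional to velocity:

λ ∝ 1/v

If v → 19.6v, then λ → λ/19.6

When velocity is increased by a factor of 19.6, the wavelength decreases by a factor of 19.6.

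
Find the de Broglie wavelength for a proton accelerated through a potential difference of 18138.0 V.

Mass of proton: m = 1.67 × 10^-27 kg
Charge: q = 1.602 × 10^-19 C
2.13 × 10^-13 m

When a particle is accelerated through voltage V, it gains kinetic energy KE = qV.

The de Broglie wavelength is then λ = h/√(2mqV):

λ = h/√(2mqV)
λ = (6.626 × 10^-34 J·s) / √(2 × 1.67 × 10^-27 kg × 1.602 × 10^-19 C × 18138.0 V)
λ = 2.13 × 10^-13 m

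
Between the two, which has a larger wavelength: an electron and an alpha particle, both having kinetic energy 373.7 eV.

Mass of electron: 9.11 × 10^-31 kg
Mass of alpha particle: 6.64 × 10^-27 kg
The electron has the longer wavelength.

Using λ = h/√(2mKE):

For electron: λ₁ = h/√(2m₁KE) = 6.34 × 10^-11 m
For alpha particle: λ₂ = h/√(2m₂KE) = 7.43 × 10^-13 m

Since λ ∝ 1/√m at constant kinetic energy, the lighter particle has the longer wavelength.

The electron has the longer de Broglie wavelength.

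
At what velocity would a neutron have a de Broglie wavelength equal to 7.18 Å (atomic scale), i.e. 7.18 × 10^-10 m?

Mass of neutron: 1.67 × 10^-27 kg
5.53 × 10^2 m/s

From λ = h/(mv), solve for v:

v = h/(mλ)
v = (6.626 × 10^-34 J·s) / (1.67 × 10^-27 kg × 7.18 × 10^-10 m)
v = 5.53 × 10^2 m/s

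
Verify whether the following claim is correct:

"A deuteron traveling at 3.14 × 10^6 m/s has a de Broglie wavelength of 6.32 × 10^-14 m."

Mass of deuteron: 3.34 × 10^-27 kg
True

The claim is correct.

Using λ = h/(mv):
λ = (6.626 × 10^-34 J·s) / (3.34 × 10^-27 kg × 3.14 × 10^6 m/s)
λ = 6.32 × 10^-14 m

This matches the claimed value.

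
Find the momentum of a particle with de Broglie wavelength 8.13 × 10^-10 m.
8.15 × 10^-25 kg·m/s

From the de Broglie relation λ = h/p, we solve for p:

p = h/λ
p = (6.626 × 10^-34 J·s) / (8.13 × 10^-10 m)
p = 8.15 × 10^-25 kg·m/s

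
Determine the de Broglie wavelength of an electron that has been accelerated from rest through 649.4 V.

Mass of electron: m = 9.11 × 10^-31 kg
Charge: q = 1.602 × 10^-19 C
4.81 × 10^-11 m

When a particle is accelerated through voltage V, it gains kinetic energy KE = qV.

The de Broglie wavelength is then λ = h/√(2mqV):

λ = h/√(2mqV)
λ = (6.626 × 10^-34 J·s) / √(2 × 9.11 × 10^-31 kg × 1.602 × 10^-19 C × 649.4 V)
λ = 4.81 × 10^-11 m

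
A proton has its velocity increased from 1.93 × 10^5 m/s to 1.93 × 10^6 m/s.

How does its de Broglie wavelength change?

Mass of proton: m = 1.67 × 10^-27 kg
The wavelength decreases by a factor of 10.

Using λ = h/(mv):

Initial wavelength: λ₁ = h/(mv₁) = 2.06 × 10^-12 m
Final wavelength: λ₂ = h/(mv₂) = 2.06 × 10^-13 m

Since λ ∝ 1/v, when velocity increases by a factor of 10, the wavelength decreases by a factor of 10.

λ₂/λ₁ = v₁/v₂ = 1/10

The wavelength decreases by a factor of 10.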